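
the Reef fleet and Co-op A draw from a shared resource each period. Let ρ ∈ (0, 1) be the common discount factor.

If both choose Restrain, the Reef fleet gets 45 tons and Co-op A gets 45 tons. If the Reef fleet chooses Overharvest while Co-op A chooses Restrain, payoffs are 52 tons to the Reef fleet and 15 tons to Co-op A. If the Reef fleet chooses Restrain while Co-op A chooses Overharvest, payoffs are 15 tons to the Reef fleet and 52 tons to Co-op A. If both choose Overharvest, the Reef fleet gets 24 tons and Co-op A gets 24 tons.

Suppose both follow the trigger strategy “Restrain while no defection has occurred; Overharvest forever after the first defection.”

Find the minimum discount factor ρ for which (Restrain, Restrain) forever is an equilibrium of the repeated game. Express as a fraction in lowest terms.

Under grim trigger the critical discount factor is (T−C)/(T−P) with T = 52, C = 45, P = 24.
ρ* = (52−45)/(52−24) = 7/28 = 1/4.

1/4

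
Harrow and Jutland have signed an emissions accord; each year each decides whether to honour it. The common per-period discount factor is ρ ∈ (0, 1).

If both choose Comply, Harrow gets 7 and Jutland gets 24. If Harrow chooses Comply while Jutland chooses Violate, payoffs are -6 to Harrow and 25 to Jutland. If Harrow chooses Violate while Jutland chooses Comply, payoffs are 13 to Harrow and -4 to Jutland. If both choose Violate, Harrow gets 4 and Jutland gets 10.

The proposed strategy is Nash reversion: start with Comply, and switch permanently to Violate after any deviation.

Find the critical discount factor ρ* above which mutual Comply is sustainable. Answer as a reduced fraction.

Harrow's threshold: (13−7)/(13−4) = 2/3.
Jutland's threshold: (25−24)/(25−10) = 1/15.
2/3 > 1/15, so Harrow binds and ρ* = 2/3.

2/3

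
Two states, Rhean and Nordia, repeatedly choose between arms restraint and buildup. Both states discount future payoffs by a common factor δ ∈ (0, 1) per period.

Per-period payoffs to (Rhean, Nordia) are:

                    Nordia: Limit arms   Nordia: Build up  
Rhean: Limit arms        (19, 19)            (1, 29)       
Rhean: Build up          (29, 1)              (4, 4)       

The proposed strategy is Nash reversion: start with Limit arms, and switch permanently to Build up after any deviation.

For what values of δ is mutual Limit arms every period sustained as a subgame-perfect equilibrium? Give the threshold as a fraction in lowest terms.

2/5

Cooperation forever yields 19 each period: 19/(1−δ).
Deviating yields 29 once, then 4 forever: 29 + 4δ/(1−δ).
No profitable deviation requires 19/(1−δ) ≥ 29 + 4δ/(1−δ).
Multiplying by (1−δ): 19 ≥ 29(1−δ) + 4δ = 29 − 25δ.
So 25δ ≥ 10, i.e. δ ≥ 10/25 = 2/5.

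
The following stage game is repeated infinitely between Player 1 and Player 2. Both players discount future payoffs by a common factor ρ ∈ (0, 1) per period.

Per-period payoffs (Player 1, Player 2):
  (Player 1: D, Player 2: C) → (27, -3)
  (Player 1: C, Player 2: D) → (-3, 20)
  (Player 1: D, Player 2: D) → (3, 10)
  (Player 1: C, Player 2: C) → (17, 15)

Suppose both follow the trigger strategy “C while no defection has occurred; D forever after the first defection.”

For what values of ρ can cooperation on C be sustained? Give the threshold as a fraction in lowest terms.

1/2

Player 1's threshold: (27−17)/(27−3) = 5/12.
Player 2's threshold: (20−15)/(20−10) = 1/2.
5/12 < 1/2, so Player 2 binds and ρ* = 1/2.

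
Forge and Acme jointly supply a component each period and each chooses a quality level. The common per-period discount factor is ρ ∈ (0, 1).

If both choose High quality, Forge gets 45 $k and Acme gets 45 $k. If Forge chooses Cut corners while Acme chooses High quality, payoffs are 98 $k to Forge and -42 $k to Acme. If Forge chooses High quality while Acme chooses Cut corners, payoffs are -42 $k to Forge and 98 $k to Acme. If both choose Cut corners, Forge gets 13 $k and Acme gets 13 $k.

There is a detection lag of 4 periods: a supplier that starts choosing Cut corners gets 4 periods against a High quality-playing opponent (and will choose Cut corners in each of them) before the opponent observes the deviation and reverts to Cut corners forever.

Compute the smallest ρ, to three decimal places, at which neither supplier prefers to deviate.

Deviating for the 4 undetected periods gains 98−45 = 53 per period over cooperation, then loses 45−13 = 32 per period forever once punishment starts.
Gain: 53(1 + ρ + … + ρ^3); loss: 32·ρ^4/(1−ρ).
No profitable deviation ⇔ 53(1−ρ^4) ≤ 32·ρ^4, i.e. ρ^4 ≥ 53/(53+32) = 53/85.
Hence ρ ≥ (53/85)^(1/4) ≈ 0.889.

0.889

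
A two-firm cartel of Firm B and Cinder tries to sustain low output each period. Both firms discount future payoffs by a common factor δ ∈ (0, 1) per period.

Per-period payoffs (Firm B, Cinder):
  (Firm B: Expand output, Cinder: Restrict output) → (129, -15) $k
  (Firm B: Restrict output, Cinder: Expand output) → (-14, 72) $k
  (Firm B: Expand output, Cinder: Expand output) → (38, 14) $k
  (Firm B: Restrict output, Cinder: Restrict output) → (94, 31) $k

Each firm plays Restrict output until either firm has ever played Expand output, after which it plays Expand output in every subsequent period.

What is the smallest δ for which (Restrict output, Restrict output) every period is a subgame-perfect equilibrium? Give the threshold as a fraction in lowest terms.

41/58

Firm B's threshold: (129−94)/(129−38) = 5/13.
Cinder's threshold: (72−31)/(72−14) = 41/58.
5/13 < 41/58, so Cinder binds and δ* = 41/58.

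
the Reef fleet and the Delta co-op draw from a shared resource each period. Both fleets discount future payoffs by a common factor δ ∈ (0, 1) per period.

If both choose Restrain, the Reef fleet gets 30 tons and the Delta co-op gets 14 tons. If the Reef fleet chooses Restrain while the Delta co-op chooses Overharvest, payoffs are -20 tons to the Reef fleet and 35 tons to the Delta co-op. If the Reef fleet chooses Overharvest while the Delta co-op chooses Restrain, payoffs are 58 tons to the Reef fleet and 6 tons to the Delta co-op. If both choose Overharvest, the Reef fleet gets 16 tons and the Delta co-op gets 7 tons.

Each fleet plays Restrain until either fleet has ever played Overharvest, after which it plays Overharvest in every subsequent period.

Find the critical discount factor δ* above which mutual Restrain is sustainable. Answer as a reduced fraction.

3/4

the Reef fleet's threshold: (58−30)/(58−16) = 2/3.
the Delta co-op's threshold: (35−14)/(35−7) = 3/4.
2/3 < 3/4, so the Delta co-op binds and δ* = 3/4.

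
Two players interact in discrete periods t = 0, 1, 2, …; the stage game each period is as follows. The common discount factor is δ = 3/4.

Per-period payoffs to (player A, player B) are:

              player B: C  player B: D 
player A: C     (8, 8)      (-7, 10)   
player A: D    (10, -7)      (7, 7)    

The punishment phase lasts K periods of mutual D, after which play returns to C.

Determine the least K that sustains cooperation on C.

4

No profitable deviation requires (8−7)(δ+…+δ^K) ≥ 10−8, i.e. δ+…+δ^K ≥ 2 ≈ 2.0000.
With δ = 3/4, the partial sums are K=1: 0.7500, K=2: 1.3125, K=3: 1.7344, K=4: 2.0508.
K = 4 is the first length at which the sum reaches 2.0000.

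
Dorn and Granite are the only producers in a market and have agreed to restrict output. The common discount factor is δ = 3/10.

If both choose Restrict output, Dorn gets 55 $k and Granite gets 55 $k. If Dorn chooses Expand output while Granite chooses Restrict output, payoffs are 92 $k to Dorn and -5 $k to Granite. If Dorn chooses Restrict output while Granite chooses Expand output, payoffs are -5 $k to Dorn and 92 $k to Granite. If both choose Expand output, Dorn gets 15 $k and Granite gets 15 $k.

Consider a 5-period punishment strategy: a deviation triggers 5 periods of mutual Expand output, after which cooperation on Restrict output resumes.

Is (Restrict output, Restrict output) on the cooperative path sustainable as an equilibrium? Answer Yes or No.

No

IC: δ+…+δ^5 ≥ (92−55)/(55−15) = 37/40.
At δ = 3/10: partial sum = 0.4275 < 0.9250. Cooperation not sustainable.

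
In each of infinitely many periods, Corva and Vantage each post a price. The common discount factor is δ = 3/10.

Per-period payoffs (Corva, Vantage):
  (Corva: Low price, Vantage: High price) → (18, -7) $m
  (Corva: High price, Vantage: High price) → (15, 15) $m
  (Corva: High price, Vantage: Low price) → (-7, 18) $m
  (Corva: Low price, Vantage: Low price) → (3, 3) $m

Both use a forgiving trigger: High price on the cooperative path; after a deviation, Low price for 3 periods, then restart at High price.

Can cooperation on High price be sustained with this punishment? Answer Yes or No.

IC: δ+…+δ^3 ≥ (18−15)/(15−3) = 1/4.
At δ = 3/10: partial sum = 0.4170 ≥ 0.2500. Cooperation sustainable.

Yes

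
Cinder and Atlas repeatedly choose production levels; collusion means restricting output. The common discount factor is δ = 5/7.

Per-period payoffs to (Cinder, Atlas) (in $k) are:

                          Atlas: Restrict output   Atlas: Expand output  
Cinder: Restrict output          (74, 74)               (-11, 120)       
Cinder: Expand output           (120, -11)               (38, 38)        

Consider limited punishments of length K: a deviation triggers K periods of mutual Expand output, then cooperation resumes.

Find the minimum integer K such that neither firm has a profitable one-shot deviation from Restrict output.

3

Need Σ_{k=1}^{K} δ^k ≥ (120−74)/(74−38) = 1.2778 at δ = 5/7.
At K = 2 the sum is 1.2245 < 1.2778; at K = 3 it is 1.5889 ≥ 1.2778.
So the minimum punishment length is K = 3.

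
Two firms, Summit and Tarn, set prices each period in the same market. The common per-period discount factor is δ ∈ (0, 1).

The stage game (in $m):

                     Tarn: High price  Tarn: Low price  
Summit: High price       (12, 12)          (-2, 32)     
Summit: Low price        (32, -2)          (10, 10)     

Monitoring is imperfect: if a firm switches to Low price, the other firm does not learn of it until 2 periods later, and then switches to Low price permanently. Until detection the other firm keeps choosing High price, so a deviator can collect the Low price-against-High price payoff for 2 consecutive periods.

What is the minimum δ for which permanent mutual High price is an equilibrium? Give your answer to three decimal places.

0.953

A deviator earns 32 for 2 periods, then 10 forever; cooperating earns 12 forever. Multiplying the IC by (1−δ):
12 ≥ 32(1−δ^2) + 10δ^2, so 22·δ^2 ≥ 20 and δ^2 ≥ 10/11.
δ ≥ (10/11)^(1/2) ≈ 0.953.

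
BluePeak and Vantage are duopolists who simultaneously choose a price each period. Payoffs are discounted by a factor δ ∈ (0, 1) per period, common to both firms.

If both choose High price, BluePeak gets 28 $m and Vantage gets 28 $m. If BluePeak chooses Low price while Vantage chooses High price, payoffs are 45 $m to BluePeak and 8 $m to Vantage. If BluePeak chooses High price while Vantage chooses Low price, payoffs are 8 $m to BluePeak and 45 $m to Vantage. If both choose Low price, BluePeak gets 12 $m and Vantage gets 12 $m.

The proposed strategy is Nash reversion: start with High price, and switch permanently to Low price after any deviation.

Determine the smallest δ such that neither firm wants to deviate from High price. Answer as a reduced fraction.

Cooperation forever yields 28 each period: 28/(1−δ).
Deviating yields 45 once, then 12 forever: 45 + 12δ/(1−δ).
No profitable deviation requires 28/(1−δ) ≥ 45 + 12δ/(1−δ).
Multiplying by (1−δ): 28 ≥ 45(1−δ) + 12δ = 45 − 33δ.
So 33δ ≥ 17, i.e. δ ≥ 17/33.

17/33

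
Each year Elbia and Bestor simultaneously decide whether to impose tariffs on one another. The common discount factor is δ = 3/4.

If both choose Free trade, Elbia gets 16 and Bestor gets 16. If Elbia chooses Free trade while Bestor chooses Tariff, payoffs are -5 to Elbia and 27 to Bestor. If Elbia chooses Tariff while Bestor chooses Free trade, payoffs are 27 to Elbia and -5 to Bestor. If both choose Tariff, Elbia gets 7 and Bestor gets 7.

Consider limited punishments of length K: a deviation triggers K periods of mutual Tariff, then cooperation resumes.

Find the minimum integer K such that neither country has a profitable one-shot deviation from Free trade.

No profitable deviation requires (16−7)(δ+…+δ^K) ≥ 27−16, i.e. δ+…+δ^K ≥ 11/9 ≈ 1.2222.
With δ = 3/4, the partial sums are K=1: 0.7500, K=2: 1.3125.
K = 2 is the first length at which the sum reaches 1.2222.

2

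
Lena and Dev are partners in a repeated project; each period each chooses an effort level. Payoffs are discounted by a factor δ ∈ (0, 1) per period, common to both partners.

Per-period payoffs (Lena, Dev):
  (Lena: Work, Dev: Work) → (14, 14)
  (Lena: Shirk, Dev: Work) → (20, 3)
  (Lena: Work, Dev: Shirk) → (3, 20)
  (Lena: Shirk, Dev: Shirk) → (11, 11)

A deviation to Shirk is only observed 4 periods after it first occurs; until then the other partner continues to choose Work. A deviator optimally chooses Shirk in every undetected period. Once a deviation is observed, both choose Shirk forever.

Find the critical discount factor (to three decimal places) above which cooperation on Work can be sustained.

0.904

Deviating for the 4 undetected periods gains 20−14 = 6 per period over cooperation, then loses 14−11 = 3 per period forever once punishment starts.
Gain: 6(1 + δ + … + δ^3); loss: 3·δ^4/(1−δ).
No profitable deviation ⇔ 6(1−δ^4) ≤ 3·δ^4, i.e. δ^4 ≥ 6/(6+3) = 2/3.
Hence δ ≥ (2/3)^(1/4) ≈ 0.904.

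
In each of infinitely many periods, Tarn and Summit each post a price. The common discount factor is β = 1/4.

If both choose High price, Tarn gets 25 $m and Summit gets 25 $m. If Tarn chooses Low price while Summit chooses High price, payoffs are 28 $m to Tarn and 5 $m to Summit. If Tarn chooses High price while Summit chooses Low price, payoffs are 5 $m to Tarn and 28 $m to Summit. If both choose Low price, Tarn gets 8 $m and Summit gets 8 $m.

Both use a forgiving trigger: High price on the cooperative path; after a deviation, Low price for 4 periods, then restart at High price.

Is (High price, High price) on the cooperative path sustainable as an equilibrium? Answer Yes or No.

IC: β+…+β^4 ≥ (28−25)/(25−8) = 3/17.
At β = 1/4: partial sum = 0.3320 ≥ 0.1765. Cooperation sustainable.

Yes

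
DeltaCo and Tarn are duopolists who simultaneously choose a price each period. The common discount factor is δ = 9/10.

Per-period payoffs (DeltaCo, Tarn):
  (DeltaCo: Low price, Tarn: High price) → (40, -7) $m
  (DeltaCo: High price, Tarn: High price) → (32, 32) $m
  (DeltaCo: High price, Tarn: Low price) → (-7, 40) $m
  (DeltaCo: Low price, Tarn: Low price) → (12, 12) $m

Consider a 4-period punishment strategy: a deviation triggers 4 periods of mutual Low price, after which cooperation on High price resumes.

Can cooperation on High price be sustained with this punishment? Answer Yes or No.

Yes

A one-shot deviation gives 40 now, then 12 for 4 periods, then back to 32.
Gain from deviating: (40−32) today; loss: (32−12) in each of the next 4 periods.
No-deviation condition: (32−12)(δ+…+δ^4) ≥ 40−32, i.e. δ+…+δ^4 ≥ 2/5.
At δ = 9/10: δ+…+δ^4 = 3.0951 ≥ 0.4000.
So cooperation is sustainable.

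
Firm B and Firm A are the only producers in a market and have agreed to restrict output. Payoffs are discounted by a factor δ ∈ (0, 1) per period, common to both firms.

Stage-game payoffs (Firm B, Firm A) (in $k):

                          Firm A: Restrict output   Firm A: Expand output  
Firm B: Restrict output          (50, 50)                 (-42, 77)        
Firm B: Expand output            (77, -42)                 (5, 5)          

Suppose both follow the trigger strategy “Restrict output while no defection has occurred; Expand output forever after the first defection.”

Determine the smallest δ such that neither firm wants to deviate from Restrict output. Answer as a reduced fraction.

Under grim trigger the critical discount factor is (T−C)/(T−P) with T = 77, C = 50, P = 5.
δ* = (77−50)/(77−5) = 27/72 = 3/8.

3/8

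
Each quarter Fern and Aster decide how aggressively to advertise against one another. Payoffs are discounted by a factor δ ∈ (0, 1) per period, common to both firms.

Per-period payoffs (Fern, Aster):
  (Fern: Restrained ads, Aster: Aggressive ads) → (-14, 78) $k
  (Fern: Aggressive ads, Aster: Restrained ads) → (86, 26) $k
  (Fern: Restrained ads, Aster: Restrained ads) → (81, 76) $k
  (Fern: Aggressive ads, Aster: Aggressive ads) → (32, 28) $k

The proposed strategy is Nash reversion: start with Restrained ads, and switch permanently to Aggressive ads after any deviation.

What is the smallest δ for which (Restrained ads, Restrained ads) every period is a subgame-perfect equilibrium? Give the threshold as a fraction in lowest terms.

5/54

Fern: cooperation gives 81 each period; deviation gives 86 once then 32 forever.
  81/(1−δ) ≥ 86 + 32δ/(1−δ) ⇒ δ ≥ 5/54.
Aster: cooperation gives 76 each period; deviation gives 78 once then 28 forever.
  δ ≥ 2/50 = 1/25.
Both must hold, so the binding constraint is Fern's: δ ≥ 5/54.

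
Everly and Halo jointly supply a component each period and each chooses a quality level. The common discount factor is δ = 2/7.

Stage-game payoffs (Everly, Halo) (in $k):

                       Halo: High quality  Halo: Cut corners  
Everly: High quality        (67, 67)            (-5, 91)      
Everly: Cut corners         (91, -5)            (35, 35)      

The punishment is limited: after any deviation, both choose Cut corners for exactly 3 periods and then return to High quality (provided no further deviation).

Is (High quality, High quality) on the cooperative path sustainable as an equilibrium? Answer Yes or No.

A one-shot deviation gives 91 now, then 35 for 3 periods, then back to 67.
Gain from deviating: (91−67) today; loss: (67−35) in each of the next 3 periods.
No-deviation condition: (67−35)(δ+…+δ^3) ≥ 91−67, i.e. δ+…+δ^3 ≥ 3/4.
At δ = 2/7: δ+…+δ^3 = 0.3907 < 0.7500.
So cooperation is not sustainable.

No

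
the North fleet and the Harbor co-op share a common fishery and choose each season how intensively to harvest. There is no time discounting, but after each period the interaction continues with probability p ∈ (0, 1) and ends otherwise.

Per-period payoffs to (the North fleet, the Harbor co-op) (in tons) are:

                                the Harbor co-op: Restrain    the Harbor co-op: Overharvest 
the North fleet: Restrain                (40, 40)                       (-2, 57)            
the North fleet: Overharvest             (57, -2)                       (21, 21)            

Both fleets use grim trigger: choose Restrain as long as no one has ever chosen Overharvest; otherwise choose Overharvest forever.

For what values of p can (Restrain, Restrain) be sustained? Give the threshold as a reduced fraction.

17/36

With no time discounting, the continuation probability p plays the role of the discount factor.
Grim-trigger IC: 40/(1−p) ≥ 57 + 21p/(1−p) ⇒ p ≥ (57−40)/(57−21) = 17/36.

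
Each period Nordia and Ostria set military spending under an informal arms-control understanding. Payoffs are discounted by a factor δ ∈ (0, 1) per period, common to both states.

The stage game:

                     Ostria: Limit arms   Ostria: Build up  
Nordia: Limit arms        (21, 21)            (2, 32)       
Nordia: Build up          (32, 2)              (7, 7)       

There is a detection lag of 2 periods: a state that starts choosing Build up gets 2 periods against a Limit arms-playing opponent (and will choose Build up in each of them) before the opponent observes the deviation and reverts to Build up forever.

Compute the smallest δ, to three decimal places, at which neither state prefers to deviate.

0.663

The best deviation is to choose Build up for all 2 undetected periods, earning 32 each, then 7 forever once detected.
Deviation value: 32(1−δ^2)/(1−δ) + 7δ^2/(1−δ); cooperation value: 21/(1−δ).
IC: 21 ≥ 32(1−δ^2) + 7δ^2 = 32 − 25δ^2.
So δ^2 ≥ 11/25, giving δ ≥ (11/25)^(1/2) ≈ 0.663.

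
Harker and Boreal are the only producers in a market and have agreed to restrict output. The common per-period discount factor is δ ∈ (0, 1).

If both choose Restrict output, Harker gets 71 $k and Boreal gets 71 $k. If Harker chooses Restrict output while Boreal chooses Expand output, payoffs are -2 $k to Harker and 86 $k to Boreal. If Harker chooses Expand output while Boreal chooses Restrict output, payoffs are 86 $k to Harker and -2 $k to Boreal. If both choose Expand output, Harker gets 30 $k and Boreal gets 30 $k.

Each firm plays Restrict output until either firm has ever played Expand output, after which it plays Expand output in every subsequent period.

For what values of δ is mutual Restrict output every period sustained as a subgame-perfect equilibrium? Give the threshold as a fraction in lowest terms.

15/56

Cooperation forever yields 71 each period: 71/(1−δ).
Deviating yields 86 once, then 30 forever: 86 + 30δ/(1−δ).
No profitable deviation requires 71/(1−δ) ≥ 86 + 30δ/(1−δ).
Multiplying by (1−δ): 71 ≥ 86(1−δ) + 30δ = 86 − 56δ.
So 56δ ≥ 15, i.e. δ ≥ 15/56.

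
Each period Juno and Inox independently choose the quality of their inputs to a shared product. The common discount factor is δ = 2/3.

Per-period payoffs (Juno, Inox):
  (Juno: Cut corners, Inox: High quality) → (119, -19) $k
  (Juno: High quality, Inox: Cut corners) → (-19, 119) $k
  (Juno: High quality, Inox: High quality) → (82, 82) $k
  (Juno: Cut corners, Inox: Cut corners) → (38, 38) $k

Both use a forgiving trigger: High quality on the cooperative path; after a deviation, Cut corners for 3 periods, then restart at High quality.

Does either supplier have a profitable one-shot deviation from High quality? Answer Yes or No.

No

A one-shot deviation gives 119 now, then 38 for 3 periods, then back to 82.
Gain from deviating: (119−82) today; loss: (82−38) in each of the next 3 periods.
No-deviation condition: (82−38)(δ+…+δ^3) ≥ 119−82, i.e. δ+…+δ^3 ≥ 37/44.
At δ = 2/3: δ+…+δ^3 = 1.4074 ≥ 0.8409.
So cooperation is sustainable.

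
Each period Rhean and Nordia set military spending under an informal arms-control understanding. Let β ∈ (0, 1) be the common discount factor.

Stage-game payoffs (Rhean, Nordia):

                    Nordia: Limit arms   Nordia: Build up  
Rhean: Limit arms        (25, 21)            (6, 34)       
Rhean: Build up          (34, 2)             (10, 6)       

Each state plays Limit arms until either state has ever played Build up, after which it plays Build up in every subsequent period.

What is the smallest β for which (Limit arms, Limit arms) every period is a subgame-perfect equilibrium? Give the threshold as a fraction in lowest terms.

For Rhean: deviation gain 34−25 = 9, per-period punishment loss 25−10 = 15. IC gives β ≥ 9/24 = 3/8.
For Nordia: gain 13, loss 15 per period, so β ≥ 13/28.
The tighter constraint is Nordia's, so cooperation needs β ≥ 13/28.

13/28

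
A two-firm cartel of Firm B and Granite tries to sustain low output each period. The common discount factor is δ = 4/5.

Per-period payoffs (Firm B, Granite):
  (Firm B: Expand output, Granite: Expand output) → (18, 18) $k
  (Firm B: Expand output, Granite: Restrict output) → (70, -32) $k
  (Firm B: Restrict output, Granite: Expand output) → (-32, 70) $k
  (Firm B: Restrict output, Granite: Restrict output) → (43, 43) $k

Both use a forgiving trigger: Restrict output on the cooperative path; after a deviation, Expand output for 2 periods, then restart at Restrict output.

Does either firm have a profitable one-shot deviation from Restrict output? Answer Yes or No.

No

IC: δ+…+δ^2 ≥ (70−43)/(43−18) = 27/25.
At δ = 4/5: partial sum = 1.4400 ≥ 1.0800. Cooperation sustainable.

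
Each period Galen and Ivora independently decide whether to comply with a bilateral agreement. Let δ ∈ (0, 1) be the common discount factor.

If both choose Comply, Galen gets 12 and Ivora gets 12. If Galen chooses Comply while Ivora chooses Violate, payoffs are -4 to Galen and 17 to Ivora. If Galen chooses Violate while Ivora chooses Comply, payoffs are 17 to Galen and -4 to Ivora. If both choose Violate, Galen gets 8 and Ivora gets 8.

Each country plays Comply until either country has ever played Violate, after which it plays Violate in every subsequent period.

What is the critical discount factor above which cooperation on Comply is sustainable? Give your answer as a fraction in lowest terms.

5/9

12/(1−δ) ≥ 17 + 8δ/(1−δ)
12 ≥ 17 − 9δ
δ ≥ 5/9.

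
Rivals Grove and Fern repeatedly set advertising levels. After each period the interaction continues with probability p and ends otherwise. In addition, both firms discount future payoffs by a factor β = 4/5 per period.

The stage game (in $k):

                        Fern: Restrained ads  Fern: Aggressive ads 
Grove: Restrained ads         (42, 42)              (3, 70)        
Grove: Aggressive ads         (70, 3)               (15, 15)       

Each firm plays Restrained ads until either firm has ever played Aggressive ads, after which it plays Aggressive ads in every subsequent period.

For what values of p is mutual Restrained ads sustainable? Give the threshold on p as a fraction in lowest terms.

7/11

Expected continuation weight on next period's payoff is β·p = 4/5·p, which plays the role of the discount factor.
Cooperation requires 4/5·p ≥ (70−42)/(70−15) = 28/55, hence p ≥ 7/11.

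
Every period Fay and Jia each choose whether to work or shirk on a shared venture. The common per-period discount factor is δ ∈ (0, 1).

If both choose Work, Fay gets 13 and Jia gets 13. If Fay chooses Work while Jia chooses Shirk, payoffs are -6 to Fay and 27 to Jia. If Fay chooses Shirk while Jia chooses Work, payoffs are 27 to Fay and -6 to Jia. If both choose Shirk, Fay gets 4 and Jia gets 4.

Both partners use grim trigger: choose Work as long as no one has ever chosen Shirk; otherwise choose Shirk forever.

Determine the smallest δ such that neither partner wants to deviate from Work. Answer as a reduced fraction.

14/23

Cooperation forever yields 13 each period: 13/(1−δ).
Deviating yields 27 once, then 4 forever: 27 + 4δ/(1−δ).
No profitable deviation requires 13/(1−δ) ≥ 27 + 4δ/(1−δ).
Multiplying by (1−δ): 13 ≥ 27(1−δ) + 4δ = 27 − 23δ.
So 23δ ≥ 14, i.e. δ ≥ 14/23.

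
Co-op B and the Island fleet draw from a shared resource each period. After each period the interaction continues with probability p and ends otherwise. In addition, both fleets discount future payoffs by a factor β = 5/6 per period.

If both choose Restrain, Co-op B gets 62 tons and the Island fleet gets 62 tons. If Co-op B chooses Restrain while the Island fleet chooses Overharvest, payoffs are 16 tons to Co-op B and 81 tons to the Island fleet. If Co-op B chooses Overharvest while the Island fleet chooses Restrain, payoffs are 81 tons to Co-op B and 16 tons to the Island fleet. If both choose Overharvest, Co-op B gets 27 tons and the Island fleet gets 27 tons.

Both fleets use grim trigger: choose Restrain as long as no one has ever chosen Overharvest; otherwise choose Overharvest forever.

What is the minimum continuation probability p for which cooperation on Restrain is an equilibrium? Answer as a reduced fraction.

19/45

Expected continuation weight on next period's payoff is β·p = 5/6·p, which plays the role of the discount factor.
Cooperation requires 5/6·p ≥ (81−62)/(81−27) = 19/54, hence p ≥ 19/45.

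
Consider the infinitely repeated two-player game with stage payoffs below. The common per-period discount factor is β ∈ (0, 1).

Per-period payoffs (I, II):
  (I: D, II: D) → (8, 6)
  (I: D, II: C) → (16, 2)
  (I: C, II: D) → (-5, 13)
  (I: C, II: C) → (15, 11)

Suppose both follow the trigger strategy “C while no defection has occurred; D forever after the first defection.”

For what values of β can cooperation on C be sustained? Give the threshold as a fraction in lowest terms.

2/7

I's threshold: (16−15)/(16−8) = 1/8.
II's threshold: (13−11)/(13−6) = 2/7.
1/8 < 2/7, so II binds and β* = 2/7.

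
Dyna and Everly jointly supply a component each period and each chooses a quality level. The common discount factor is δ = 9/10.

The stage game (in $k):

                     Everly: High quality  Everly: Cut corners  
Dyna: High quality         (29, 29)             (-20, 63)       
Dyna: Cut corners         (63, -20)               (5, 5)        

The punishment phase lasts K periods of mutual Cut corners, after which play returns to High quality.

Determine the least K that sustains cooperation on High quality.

2

Need Σ_{k=1}^{K} δ^k ≥ (63−29)/(29−5) = 1.4167 at δ = 9/10.
At K = 1 the sum is 0.9000 < 1.4167; at K = 2 it is 1.7100 ≥ 1.4167.
So the minimum punishment length is K = 2.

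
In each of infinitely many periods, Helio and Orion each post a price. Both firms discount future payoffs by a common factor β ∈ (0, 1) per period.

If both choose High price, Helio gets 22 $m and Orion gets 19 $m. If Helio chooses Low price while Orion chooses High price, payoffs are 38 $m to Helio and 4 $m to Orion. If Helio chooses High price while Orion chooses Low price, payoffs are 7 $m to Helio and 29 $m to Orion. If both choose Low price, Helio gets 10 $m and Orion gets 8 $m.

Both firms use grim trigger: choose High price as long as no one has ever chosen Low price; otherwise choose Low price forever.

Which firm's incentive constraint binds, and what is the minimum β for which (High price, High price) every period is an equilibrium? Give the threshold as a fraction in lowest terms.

Helio: cooperation gives 22 each period; deviation gives 38 once then 10 forever.
  22/(1−β) ≥ 38 + 10β/(1−β) ⇒ β ≥ 16/28 = 4/7.
Orion: cooperation gives 19 each period; deviation gives 29 once then 8 forever.
  β ≥ 10/21.
Both must hold, so the binding constraint is Helio's: β ≥ 4/7.

Helio; β ≥ 4/7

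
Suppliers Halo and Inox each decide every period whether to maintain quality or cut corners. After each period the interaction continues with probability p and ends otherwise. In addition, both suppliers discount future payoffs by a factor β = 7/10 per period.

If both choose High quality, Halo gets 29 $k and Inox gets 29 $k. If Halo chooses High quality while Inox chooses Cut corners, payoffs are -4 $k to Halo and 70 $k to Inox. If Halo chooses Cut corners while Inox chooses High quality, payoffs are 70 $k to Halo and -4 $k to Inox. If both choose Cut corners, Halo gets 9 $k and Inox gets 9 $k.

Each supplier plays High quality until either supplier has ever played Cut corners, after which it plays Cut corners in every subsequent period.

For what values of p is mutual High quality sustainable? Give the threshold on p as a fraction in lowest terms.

410/427

Expected continuation weight on next period's payoff is β·p = 7/10·p, which plays the role of the discount factor.
Cooperation requires 7/10·p ≥ (70−29)/(70−9) = 41/61, hence p ≥ 410/427.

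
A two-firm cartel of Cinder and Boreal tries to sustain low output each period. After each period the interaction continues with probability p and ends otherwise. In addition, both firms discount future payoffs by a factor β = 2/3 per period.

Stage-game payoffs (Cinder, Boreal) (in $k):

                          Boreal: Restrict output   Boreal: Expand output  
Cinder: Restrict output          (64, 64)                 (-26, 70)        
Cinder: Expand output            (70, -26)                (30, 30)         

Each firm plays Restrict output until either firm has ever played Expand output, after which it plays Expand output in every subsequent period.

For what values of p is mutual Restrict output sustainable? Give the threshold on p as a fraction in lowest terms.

Expected continuation weight on next period's payoff is β·p = 2/3·p, which plays the role of the discount factor.
Cooperation requires 2/3·p ≥ (70−64)/(70−30) = 3/20, hence p ≥ 9/40.

9/40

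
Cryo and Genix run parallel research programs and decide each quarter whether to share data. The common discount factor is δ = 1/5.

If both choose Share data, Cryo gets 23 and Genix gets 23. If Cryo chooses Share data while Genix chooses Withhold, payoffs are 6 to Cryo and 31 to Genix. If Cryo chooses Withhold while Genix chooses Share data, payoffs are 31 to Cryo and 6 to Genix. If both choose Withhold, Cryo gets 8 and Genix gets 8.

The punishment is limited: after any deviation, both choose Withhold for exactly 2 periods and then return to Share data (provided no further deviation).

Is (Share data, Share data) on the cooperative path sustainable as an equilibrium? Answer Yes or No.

No

Comparing payoff streams over the 3 periods until play realigns: cooperate → 23(1+δ+…+δ^2); deviate → 31 + 8(δ+…+δ^2).
Cooperation is sustained iff (23−8)(δ+…+δ^2) ≥ 31−23.
δ+…+δ^2 = 1/5·(1−(1/5)^2)/(1−1/5) = 0.2400, and (31−23)/(23−8) = 0.5333.
0.2400 < 0.5333, so cooperation is not sustainable.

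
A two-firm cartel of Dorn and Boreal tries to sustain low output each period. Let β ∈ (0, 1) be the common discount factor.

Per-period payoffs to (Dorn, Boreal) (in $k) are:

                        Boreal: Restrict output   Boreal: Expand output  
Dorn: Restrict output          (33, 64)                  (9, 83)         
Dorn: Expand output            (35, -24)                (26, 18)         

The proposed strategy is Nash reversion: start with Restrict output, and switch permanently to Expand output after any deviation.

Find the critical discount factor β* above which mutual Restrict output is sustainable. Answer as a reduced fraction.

19/65

Dorn's threshold: (35−33)/(35−26) = 2/9.
Boreal's threshold: (83−64)/(83−18) = 19/65.
2/9 < 19/65, so Boreal binds and β* = 19/65.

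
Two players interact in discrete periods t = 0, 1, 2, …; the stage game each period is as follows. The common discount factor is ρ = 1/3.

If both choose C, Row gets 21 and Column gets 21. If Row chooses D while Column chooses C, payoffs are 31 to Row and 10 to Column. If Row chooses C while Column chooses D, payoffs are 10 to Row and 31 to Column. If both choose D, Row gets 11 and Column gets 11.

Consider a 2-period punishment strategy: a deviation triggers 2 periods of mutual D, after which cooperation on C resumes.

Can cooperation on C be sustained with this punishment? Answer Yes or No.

A one-shot deviation gives 31 now, then 11 for 2 periods, then back to 21.
Gain from deviating: (31−21) today; loss: (21−11) in each of the next 2 periods.
No-deviation condition: (21−11)(ρ+…+ρ^2) ≥ 31−21, i.e. ρ+…+ρ^2 ≥ 1.
At ρ = 1/3: ρ+…+ρ^2 = 0.4444 < 1.0000.
So cooperation is not sustainable.

No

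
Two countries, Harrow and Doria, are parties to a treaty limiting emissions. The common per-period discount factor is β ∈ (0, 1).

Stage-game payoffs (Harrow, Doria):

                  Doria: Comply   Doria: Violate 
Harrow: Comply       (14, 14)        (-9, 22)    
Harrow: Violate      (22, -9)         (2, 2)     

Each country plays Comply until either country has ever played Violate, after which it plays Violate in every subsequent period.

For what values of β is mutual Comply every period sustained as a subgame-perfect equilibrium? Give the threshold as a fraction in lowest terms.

14/(1−β) ≥ 22 + 2β/(1−β)
14 ≥ 22 − 20β
β ≥ 8/20 = 2/5.

2/5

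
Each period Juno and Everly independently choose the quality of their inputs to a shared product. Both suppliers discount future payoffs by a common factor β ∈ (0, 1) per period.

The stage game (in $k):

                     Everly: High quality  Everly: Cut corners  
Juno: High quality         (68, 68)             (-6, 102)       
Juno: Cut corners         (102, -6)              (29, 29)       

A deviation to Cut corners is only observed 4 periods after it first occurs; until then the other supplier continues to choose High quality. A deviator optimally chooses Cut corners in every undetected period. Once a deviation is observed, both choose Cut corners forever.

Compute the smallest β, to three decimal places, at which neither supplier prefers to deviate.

0.826

A deviator earns 102 for 4 periods, then 29 forever; cooperating earns 68 forever. Multiplying the IC by (1−β):
68 ≥ 102(1−β^4) + 29β^4, so 73·β^4 ≥ 34 and β^4 ≥ 34/73.
β ≥ (34/73)^(1/4) ≈ 0.826.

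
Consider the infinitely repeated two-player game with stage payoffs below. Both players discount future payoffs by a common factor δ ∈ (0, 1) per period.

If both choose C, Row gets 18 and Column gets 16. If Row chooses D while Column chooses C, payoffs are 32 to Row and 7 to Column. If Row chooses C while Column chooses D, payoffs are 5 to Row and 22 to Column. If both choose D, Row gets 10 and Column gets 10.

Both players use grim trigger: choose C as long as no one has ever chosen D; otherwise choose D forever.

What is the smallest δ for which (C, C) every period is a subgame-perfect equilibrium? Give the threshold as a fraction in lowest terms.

7/11

Row: cooperation gives 18 each period; deviation gives 32 once then 10 forever.
  18/(1−δ) ≥ 32 + 10δ/(1−δ) ⇒ δ ≥ 14/22 = 7/11.
Column: cooperation gives 16 each period; deviation gives 22 once then 10 forever.
  δ ≥ 6/12 = 1/2.
Both must hold, so the binding constraint is Row's: δ ≥ 7/11.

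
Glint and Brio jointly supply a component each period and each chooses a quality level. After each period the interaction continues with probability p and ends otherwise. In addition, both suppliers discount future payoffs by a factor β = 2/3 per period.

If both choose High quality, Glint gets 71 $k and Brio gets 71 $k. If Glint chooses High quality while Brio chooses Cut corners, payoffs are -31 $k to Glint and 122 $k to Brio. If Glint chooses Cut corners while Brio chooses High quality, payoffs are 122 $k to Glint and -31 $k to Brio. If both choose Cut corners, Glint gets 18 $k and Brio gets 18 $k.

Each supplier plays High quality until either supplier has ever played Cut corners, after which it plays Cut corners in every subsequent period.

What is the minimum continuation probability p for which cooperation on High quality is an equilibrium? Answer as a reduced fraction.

Expected continuation weight on next period's payoff is β·p = 2/3·p, which plays the role of the discount factor.
Cooperation requires 2/3·p ≥ (122−71)/(122−18) = 51/104, hence p ≥ 153/208.

153/208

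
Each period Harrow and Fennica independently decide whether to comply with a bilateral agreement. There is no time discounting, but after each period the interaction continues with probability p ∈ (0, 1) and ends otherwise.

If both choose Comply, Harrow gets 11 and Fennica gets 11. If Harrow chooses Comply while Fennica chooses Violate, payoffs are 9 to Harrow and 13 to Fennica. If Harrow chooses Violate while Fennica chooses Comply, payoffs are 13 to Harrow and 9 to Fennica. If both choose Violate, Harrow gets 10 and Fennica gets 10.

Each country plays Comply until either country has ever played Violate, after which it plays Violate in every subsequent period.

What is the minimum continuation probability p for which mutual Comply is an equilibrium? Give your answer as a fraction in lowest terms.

With no time discounting, the continuation probability p plays the role of the discount factor.
Grim-trigger IC: 11/(1−p) ≥ 13 + 10p/(1−p) ⇒ p ≥ (13−11)/(13−10) = 2/3.

2/3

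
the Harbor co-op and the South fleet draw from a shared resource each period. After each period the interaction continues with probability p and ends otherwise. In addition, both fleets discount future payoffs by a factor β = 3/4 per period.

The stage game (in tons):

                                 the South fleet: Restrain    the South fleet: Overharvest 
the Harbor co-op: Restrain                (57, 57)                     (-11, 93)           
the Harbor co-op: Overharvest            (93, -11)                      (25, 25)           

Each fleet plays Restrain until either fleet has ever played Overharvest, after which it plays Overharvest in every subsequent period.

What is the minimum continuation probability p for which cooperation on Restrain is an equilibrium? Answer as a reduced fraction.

Expected continuation weight on next period's payoff is β·p = 3/4·p, which plays the role of the discount factor.
Cooperation requires 3/4·p ≥ (93−57)/(93−25) = 9/17, hence p ≥ 12/17.

12/17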